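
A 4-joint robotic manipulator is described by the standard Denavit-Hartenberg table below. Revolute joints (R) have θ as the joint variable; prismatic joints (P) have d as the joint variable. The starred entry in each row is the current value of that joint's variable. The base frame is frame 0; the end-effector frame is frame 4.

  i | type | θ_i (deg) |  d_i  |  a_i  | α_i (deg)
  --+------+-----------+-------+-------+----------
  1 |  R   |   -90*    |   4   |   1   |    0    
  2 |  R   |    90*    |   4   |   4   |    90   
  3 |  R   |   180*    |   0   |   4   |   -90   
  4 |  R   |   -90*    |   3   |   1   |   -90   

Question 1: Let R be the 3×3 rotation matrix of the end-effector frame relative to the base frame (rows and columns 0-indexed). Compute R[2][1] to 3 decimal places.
1.000

End-effector y-axis (col 1 of R) = (0.0000,0.0000,1.0000)
R[2][1] = 1.0000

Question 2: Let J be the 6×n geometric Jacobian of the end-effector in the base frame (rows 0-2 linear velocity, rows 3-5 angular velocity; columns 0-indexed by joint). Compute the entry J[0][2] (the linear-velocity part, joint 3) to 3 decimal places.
axis z_2 = (0.0000,-1.0000,0.0000); lever o_n−o_2 = (-4.0000,-1.0000,-3.0000)
cross product → J_v[:, 2] = (3.0000,-0.0000,-4.0000)
J_ω[:, 2] = z_2
entry J[0][2] = 3.0000

3.000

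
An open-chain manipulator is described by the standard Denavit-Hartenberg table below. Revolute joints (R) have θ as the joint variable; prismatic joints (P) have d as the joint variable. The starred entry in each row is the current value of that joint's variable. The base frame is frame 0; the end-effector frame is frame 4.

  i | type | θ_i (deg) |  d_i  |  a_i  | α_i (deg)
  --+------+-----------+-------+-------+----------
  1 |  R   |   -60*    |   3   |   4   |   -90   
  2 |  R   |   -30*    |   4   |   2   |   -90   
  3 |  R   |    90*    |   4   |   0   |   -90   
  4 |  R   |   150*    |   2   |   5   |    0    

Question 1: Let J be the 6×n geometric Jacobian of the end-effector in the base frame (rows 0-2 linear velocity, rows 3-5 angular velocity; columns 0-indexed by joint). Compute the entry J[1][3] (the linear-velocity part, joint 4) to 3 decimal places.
axis z_3 = (-0.4330,0.7500,-0.5000); lever o_n−o_3 = (2.2590,4.7476,1.1651)
cross product → J_v[:, 3] = (3.2476,-0.6250,-3.7500)
J_ω[:, 3] = z_3
entry J[1][3] = -0.6250

-0.625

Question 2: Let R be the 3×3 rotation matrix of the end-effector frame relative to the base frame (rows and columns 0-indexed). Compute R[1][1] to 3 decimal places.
End-effector y-axis (col 1 of R) = (0.6495,-0.1250,-0.7500)
R[1][1] = -0.1250

-0.125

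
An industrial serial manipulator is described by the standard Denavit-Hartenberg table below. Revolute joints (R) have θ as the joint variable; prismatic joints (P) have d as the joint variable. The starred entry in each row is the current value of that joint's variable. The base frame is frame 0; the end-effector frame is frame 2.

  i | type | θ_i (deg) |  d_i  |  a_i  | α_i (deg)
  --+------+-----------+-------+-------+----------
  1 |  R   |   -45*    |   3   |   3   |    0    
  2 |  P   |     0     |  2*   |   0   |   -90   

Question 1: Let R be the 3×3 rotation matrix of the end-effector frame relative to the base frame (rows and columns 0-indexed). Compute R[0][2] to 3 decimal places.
0.707

End-effector z-axis (col 2 of R) = (0.7071,0.7071,0.0000)
R[0][2] = 0.7071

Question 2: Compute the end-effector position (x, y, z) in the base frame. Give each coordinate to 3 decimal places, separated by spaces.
2.121 -2.121 5.000

after link 1: o_1 = (2.1213, -2.1213, 3.0000)
after link 2: o_2 = (2.1213, -2.1213, 5.0000)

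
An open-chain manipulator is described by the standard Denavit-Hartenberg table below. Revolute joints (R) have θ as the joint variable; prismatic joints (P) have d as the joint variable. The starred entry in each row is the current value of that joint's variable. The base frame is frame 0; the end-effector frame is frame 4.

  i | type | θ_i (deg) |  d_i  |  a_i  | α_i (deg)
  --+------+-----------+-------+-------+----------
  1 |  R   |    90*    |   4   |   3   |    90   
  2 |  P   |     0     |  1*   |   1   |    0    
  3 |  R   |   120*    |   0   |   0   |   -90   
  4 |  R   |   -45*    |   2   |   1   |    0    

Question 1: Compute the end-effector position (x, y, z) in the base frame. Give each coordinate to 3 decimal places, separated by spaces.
after link 1: o_1 = (0.0000, 3.0000, 4.0000)
after link 2: o_2 = (1.0000, 4.0000, 4.0000)
after link 3: o_3 = (1.0000, 4.0000, 4.0000)
after link 4: o_4 = (1.7071, 1.9144, 3.6124)

1.707 1.914 3.612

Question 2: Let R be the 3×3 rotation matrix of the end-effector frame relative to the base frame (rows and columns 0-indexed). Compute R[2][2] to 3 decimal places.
End-effector z-axis (col 2 of R) = (0.0000,-0.8660,-0.5000)
R[2][2] = -0.5000

-0.500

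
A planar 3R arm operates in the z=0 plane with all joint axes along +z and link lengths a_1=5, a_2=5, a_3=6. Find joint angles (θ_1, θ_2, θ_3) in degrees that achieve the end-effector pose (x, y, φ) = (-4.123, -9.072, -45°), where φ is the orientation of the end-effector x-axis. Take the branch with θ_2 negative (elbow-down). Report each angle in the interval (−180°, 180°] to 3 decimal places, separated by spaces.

wrist centre = target − a_3·(cos φ, sin φ) = (-8.3656, -4.8294)
cos θ_2 = (93.3067−5²−5²)/(2·5·5) = 0.8661; θ_2 = -29.9877° (elbow-down)
β = atan2(-4.8294,-8.3656) = -150.0028°; ψ = atan2(-2.4991,9.3307) = -14.9938°
θ_1 = β − ψ = -135.0090°
θ_3 = φ − θ_1 − θ_2 = 119.9966° (wrapped to (-180°,180°])

-135.009 -29.988 119.997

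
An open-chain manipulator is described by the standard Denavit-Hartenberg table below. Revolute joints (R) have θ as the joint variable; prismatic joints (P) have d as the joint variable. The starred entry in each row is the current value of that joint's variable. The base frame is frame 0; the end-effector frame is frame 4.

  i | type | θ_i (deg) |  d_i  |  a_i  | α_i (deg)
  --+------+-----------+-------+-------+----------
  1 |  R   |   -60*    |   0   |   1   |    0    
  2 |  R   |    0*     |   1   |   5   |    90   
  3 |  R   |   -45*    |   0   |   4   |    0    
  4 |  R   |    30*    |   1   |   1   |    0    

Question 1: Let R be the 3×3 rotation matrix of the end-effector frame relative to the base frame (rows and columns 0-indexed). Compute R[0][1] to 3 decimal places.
0.129

End-effector y-axis (col 1 of R) = (0.1294,-0.2241,0.9659)
R[0][1] = 0.1294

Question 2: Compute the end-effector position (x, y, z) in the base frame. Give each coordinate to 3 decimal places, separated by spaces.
4.031 -8.982 -2.087

after link 1: o_1 = (0.5000, -0.8660, 0.0000)
after link 2: o_2 = (3.0000, -5.1962, 1.0000)
after link 3: o_3 = (4.4142, -7.6456, -1.8284)
after link 4: o_4 = (4.0312, -8.9822, -2.0872)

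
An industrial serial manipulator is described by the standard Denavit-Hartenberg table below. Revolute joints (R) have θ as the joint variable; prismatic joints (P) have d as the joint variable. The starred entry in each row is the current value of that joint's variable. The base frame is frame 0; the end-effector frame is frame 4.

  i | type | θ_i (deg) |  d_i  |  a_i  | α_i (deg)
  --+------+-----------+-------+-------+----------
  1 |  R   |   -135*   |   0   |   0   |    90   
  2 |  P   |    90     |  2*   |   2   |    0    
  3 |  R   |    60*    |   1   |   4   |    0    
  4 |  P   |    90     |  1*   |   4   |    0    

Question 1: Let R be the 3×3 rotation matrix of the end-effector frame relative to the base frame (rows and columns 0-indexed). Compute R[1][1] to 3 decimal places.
-0.612

End-effector y-axis (col 1 of R) = (-0.6124,-0.6124,-0.5000)
R[1][1] = -0.6124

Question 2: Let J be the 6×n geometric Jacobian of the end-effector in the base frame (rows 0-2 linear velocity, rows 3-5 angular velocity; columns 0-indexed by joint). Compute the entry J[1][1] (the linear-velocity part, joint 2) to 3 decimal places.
0.707

prismatic axis z_1 = (-0.7071,0.7071,0.0000)
J_v[:, 1] = z_1; J_ω[:, 1] = (0,0,0)
entry J[1][1] = 0.7071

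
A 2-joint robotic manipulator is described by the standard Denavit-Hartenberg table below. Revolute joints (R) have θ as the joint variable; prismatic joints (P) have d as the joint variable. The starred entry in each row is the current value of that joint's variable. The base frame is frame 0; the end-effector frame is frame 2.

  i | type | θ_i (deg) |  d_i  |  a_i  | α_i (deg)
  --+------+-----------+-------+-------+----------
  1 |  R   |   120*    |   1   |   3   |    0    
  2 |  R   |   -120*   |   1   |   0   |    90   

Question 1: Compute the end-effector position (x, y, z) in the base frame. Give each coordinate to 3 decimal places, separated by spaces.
-1.500 2.598 2.000

after link 1: o_1 = (-1.5000, 2.5981, 1.0000)
after link 2: o_2 = (-1.5000, 2.5981, 2.0000)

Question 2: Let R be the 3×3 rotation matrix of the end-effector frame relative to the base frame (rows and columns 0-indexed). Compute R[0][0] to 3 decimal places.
1.000

End-effector x-axis (col 0 of R) = (1.0000,0.0000,0.0000)
R[0][0] = 1.0000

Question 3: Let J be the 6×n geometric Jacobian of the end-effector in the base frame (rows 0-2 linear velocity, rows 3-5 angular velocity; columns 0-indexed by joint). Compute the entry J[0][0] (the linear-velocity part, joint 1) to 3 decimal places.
-2.598

axis z_0 = ẑ; lever o_n−o_0 = (-1.5000,2.5981,2.0000)
cross product → J_v[:, 0] = (-2.5981,-1.5000,0.0000)
J_ω[:, 0] = z_0
entry J[0][0] = -2.5981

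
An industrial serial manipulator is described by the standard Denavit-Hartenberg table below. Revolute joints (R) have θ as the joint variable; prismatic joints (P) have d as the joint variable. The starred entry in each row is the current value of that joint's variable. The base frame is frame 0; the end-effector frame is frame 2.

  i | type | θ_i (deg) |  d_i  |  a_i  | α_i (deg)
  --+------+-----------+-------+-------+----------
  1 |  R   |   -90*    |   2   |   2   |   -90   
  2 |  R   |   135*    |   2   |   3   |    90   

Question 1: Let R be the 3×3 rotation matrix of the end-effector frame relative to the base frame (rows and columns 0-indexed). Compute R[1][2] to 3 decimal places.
End-effector z-axis (col 2 of R) = (0.0000,-0.7071,-0.7071)
R[1][2] = -0.7071

-0.707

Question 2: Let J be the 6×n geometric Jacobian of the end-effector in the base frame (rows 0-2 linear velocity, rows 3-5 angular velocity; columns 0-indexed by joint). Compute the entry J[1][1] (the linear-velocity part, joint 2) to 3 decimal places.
axis z_1 = (1.0000,0.0000,0.0000); lever o_n−o_1 = (2.0000,2.1213,-2.1213)
cross product → J_v[:, 1] = (-0.0000,2.1213,2.1213)
J_ω[:, 1] = z_1
entry J[1][1] = 2.1213

2.121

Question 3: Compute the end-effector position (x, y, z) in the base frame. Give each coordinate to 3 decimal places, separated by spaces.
2.000 0.121 -0.121

after link 1: o_1 = (0.0000, -2.0000, 2.0000)
after link 2: o_2 = (2.0000, 0.1213, -0.1213)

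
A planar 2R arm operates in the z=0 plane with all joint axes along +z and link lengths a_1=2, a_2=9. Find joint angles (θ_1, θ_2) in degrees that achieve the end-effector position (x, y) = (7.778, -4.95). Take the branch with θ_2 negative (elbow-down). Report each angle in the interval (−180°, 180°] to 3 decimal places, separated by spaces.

cos θ_2 = (84.9998−2²−9²)/(2·2·9) = -0.0000; θ_2 = -90.0003° (elbow-down)
β = atan2(-4.9500,7.7780) = -32.4731°; ψ = atan2(-9.0000,1.9999) = -77.4715°
θ_1 = β − ψ = 44.9984°

44.998 -90.000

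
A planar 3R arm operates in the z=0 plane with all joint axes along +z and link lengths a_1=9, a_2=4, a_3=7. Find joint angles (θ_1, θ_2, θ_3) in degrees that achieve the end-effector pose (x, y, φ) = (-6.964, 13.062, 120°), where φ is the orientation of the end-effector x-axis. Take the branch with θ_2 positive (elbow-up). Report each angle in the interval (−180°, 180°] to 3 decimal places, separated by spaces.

90.000 120.003 -90.003

wrist centre = target − a_3·(cos φ, sin φ) = (-3.4640, 6.9998)
cos θ_2 = (60.9968−9²−4²)/(2·9·4) = -0.5000; θ_2 = 120.0029° (elbow-up)
β = atan2(6.9998,-3.4640) = 116.3294°; ψ = atan2(3.4640,6.9998) = 26.3294°
θ_1 = β − ψ = 90.0000°
θ_3 = φ − θ_1 − θ_2 = -90.0029° (wrapped to (-180°,180°])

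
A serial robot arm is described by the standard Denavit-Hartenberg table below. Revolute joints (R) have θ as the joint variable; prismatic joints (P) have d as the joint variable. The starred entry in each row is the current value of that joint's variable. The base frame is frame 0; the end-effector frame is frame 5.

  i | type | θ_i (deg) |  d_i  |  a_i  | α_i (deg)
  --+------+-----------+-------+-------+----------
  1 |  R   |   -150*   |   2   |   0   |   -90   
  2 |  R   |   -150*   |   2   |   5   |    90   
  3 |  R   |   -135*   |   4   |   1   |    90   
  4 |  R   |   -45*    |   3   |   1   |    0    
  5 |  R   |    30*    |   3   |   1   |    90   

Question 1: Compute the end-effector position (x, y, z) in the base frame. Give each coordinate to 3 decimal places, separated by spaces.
after link 1: o_1 = (0.0000, 0.0000, 2.0000)
after link 2: o_2 = (4.7500, 0.4330, 4.5000)
after link 3: o_3 = (5.5982, 1.7392, 0.6823)
after link 4: o_4 = (4.1367, -0.9767, -0.0159)
after link 5: o_5 = (2.6405, -3.5014, -1.1940)

2.640 -3.501 -1.194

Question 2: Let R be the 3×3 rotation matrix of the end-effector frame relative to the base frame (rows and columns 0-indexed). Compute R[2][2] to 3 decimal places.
End-effector z-axis (col 2 of R) = (-0.1895,-0.3207,0.9280)
R[2][2] = 0.9280

0.928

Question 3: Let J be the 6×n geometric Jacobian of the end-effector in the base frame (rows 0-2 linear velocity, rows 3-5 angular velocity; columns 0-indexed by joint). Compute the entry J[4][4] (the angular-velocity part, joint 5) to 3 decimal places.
-0.919

axis z_4 = (-0.1768,-0.9186,-0.3536); lever o_n−o_4 = (-1.4962,-2.5246,-1.1780)
cross product → J_v[:, 4] = (0.1895,0.3207,-0.9280)
J_ω[:, 4] = z_4
entry J[4][4] = -0.9186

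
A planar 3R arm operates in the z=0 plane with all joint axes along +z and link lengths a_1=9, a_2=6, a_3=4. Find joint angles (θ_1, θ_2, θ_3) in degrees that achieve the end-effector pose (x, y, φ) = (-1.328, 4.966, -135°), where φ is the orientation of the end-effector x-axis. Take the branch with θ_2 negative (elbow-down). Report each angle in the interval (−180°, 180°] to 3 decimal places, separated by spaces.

119.997 -119.997 -135.000

wrist centre = target − a_3·(cos φ, sin φ) = (1.5004, 7.7944)
cos θ_2 = (63.0044−9²−6²)/(2·9·6) = -0.5000; θ_2 = -119.9973° (elbow-down)
β = atan2(7.7944,1.5004) = 79.1038°; ψ = atan2(-5.1963,6.0002) = -40.8930°
θ_1 = β − ψ = 119.9969°
θ_3 = φ − θ_1 − θ_2 = -134.9995° (wrapped to (-180°,180°])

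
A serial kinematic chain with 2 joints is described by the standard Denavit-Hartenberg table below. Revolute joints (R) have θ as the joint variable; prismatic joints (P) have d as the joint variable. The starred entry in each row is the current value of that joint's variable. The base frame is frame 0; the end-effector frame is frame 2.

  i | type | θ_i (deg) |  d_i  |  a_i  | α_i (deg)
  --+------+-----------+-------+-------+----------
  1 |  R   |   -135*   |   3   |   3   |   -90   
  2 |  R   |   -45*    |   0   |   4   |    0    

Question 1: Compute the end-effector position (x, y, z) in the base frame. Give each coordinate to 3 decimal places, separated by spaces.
after link 1: o_1 = (-2.1213, -2.1213, 3.0000)
after link 2: o_2 = (-4.1213, -4.1213, 5.8284)

-4.121 -4.121 5.828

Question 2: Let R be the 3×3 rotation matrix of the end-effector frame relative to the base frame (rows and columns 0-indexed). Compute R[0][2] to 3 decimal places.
End-effector z-axis (col 2 of R) = (0.7071,-0.7071,0.0000)
R[0][2] = 0.7071

0.707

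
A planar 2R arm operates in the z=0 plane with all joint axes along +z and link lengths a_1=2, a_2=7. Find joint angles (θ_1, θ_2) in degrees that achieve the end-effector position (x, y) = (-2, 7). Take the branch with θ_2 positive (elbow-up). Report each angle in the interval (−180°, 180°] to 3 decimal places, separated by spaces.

cos θ_2 = (53.0000−2²−7²)/(2·2·7) = 0.0000; θ_2 = 90.0000° (elbow-up)
β = atan2(7.0000,-2.0000) = 105.9454°; ψ = atan2(7.0000,2.0000) = 74.0546°
θ_1 = β − ψ = 31.8908°

31.891 90.000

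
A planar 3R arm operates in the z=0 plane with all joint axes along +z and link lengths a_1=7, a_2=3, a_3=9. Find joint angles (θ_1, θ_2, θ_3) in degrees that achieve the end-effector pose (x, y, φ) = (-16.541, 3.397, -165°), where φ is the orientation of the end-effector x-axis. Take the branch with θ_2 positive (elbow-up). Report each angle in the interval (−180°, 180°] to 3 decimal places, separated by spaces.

135.003 29.989 30.008

wrist centre = target − a_3·(cos φ, sin φ) = (-7.8477, 5.7264)
cos θ_2 = (94.3772−7²−3²)/(2·7·3) = 0.8661; θ_2 = 29.9887° (elbow-up)
β = atan2(5.7264,-7.8477) = 143.8821°; ψ = atan2(1.4995,9.5984) = 8.8791°
θ_1 = β − ψ = 135.0030°
θ_3 = φ − θ_1 − θ_2 = 30.0084° (wrapped to (-180°,180°])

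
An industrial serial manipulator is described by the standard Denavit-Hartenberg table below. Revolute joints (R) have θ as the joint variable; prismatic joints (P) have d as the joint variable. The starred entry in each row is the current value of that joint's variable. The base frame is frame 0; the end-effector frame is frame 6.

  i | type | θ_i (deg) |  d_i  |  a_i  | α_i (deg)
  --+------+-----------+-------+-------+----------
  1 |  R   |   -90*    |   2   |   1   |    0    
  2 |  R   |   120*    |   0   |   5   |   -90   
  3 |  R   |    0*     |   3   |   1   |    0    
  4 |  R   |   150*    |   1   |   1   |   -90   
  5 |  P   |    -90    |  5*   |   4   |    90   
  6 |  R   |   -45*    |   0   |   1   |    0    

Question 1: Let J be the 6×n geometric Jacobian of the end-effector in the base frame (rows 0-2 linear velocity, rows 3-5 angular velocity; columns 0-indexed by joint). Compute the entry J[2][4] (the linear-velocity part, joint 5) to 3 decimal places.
prismatic axis z_4 = (-0.4330,-0.2500,0.8660)
J_v[:, 4] = z_4; J_ω[:, 4] = (0,0,0)
entry J[2][4] = 0.8660

0.866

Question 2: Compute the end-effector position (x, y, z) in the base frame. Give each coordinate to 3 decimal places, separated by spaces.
after link 1: o_1 = (0.0000, -1.0000, 2.0000)
after link 2: o_2 = (4.3301, 1.5000, 2.0000)
after link 3: o_3 = (3.6962, 4.5981, 2.0000)
after link 4: o_4 = (2.4462, 5.0311, 1.5000)
after link 5: o_5 = (-1.7189, 7.2452, 5.8301)
after link 6: o_6 = (-1.7663, 8.0343, 5.2178)

-1.766 8.034 5.218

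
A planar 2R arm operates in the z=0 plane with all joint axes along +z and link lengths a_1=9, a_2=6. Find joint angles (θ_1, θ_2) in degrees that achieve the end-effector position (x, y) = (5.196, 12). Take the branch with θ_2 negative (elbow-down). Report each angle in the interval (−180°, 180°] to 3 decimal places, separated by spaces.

cos θ_2 = (170.9984−9²−6²)/(2·9·6) = 0.5000; θ_2 = -60.0010° (elbow-down)
β = atan2(12.0000,5.1960) = 66.5874°; ψ = atan2(-5.1962,11.9999) = -23.4136°
θ_1 = β − ψ = 90.0010°

90.001 -60.001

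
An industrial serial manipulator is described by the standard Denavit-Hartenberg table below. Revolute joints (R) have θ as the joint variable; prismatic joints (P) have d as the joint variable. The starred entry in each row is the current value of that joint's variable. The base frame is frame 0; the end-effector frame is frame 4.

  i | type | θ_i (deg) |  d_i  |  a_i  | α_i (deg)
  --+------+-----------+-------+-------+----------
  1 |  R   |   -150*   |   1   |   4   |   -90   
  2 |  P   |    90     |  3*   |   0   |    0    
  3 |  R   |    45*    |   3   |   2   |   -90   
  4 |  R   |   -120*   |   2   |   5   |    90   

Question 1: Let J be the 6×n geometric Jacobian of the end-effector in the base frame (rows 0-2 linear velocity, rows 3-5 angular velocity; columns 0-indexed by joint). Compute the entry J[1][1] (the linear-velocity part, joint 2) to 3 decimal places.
-0.866

prismatic axis z_1 = (0.5000,-0.8660,0.0000)
J_v[:, 1] = z_1; J_ω[:, 1] = (0,0,0)
entry J[1][1] = -0.8660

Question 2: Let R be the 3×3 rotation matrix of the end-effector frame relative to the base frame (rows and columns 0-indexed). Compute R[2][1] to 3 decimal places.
0.707

End-effector y-axis (col 1 of R) = (0.6124,0.3536,0.7071)
R[2][1] = 0.7071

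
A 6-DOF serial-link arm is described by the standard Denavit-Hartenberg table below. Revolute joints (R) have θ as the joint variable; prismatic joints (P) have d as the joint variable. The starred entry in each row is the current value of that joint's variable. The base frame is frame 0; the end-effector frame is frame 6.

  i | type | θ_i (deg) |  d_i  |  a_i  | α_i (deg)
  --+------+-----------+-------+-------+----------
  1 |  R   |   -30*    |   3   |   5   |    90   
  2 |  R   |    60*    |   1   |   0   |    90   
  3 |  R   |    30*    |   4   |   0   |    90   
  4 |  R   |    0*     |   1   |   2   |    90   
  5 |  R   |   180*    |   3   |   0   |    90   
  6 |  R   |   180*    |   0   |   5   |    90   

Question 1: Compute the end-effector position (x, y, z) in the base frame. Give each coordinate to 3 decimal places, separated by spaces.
6.105 -7.721 8.183

after link 1: o_1 = (4.3301, -2.5000, 3.0000)
after link 2: o_2 = (3.8301, -3.3660, 3.0000)
after link 3: o_3 = (6.8301, -5.0981, 1.0000)
after link 4: o_4 = (7.7296, -5.7721, 2.9330)
after link 5: o_5 = (5.4796, -4.4731, 4.4330)
after link 6: o_6 = (6.1046, -7.7207, 8.1830)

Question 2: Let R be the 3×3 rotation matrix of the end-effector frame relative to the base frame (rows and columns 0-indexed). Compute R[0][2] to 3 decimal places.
-0.750

End-effector z-axis (col 2 of R) = (-0.7500,0.4330,0.5000)
R[0][2] = -0.7500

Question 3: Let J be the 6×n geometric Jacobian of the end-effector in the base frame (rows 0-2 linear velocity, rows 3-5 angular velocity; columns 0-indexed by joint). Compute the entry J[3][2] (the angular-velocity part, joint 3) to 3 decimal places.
0.750

axis z_2 = (0.7500,-0.4330,-0.5000); lever o_n−o_2 = (2.2745,-4.3546,5.1830)
cross product → J_v[:, 2] = (-4.4216,-5.0245,-2.2811)
J_ω[:, 2] = z_2
entry J[3][2] = 0.7500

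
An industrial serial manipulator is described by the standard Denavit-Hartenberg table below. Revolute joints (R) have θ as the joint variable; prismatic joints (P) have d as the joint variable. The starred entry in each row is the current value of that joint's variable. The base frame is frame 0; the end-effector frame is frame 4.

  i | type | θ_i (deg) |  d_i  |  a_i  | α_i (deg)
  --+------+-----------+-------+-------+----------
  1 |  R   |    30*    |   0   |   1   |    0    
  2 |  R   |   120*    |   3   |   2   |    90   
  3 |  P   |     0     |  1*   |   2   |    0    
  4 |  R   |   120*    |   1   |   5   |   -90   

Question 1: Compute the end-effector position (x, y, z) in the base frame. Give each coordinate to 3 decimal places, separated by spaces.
0.567 2.982 7.330

after link 1: o_1 = (0.8660, 0.5000, 0.0000)
after link 2: o_2 = (-0.8660, 1.5000, 3.0000)
after link 3: o_3 = (-2.0981, 3.3660, 3.0000)
after link 4: o_4 = (0.5670, 2.9821, 7.3301)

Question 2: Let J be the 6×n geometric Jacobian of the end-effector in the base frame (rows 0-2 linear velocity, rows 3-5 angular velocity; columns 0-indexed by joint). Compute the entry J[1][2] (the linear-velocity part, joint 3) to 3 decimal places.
0.866

prismatic axis z_2 = (0.5000,0.8660,0.0000)
J_v[:, 2] = z_2; J_ω[:, 2] = (0,0,0)
entry J[1][2] = 0.8660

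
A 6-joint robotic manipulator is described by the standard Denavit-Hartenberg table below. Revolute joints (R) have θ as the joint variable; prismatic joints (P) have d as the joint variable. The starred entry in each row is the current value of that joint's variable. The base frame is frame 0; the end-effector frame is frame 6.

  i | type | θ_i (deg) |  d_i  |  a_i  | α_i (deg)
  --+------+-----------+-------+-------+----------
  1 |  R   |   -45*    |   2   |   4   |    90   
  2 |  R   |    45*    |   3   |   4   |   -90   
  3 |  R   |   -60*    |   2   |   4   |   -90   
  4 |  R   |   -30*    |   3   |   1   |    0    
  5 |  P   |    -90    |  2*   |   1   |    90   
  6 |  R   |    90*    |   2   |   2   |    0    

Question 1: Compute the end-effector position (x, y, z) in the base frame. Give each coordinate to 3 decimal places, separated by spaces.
after link 1: o_1 = (2.8284, -2.8284, 2.0000)
after link 2: o_2 = (2.7071, -6.9497, 4.8284)
after link 3: o_3 = (0.2576, -9.3992, 7.6569)
after link 4: o_4 = (2.0535, -10.1345, 10.1537)
after link 5: o_5 = (3.3748, -9.4292, 11.8141)
after link 6: o_6 = (6.0756, -8.5944, 11.7193)

6.076 -8.594 11.719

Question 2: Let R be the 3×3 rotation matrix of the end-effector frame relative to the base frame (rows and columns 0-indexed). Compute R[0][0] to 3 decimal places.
0.787

End-effector x-axis (col 0 of R) = (0.7866,-0.0795,0.6124)
R[0][0] = 0.7866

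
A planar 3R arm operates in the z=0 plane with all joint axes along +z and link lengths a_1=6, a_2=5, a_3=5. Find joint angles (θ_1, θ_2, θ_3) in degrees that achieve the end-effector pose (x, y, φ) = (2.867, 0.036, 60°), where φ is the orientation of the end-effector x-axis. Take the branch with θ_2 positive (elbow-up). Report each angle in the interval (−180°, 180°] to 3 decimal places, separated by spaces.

wrist centre = target − a_3·(cos φ, sin φ) = (0.3670, -4.2941)
cos θ_2 = (18.5742−6²−5²)/(2·6·5) = -0.7071; θ_2 = 134.9992° (elbow-up)
β = atan2(-4.2941,0.3670) = -85.1151°; ψ = atan2(3.5356,2.4645) = 55.1212°
θ_1 = β − ψ = -140.2362°
θ_3 = φ − θ_1 − θ_2 = 65.2371° (wrapped to (-180°,180°])

-140.236 134.999 65.237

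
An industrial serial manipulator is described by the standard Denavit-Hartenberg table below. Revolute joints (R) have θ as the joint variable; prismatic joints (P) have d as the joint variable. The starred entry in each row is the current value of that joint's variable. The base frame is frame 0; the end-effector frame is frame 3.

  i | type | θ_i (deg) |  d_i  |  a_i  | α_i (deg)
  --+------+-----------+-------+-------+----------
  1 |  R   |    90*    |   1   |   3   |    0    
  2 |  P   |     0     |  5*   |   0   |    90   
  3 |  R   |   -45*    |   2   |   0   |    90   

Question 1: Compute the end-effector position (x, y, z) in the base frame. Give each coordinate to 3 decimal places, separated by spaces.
after link 1: o_1 = (0.0000, 3.0000, 1.0000)
after link 2: o_2 = (0.0000, 3.0000, 6.0000)
after link 3: o_3 = (2.0000, 3.0000, 6.0000)

2.000 3.000 6.000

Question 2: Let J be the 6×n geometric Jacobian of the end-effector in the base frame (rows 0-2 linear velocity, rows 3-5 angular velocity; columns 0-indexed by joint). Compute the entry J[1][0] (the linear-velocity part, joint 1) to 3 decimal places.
axis z_0 = ẑ; lever o_n−o_0 = (2.0000,3.0000,6.0000)
cross product → J_v[:, 0] = (-3.0000,2.0000,0.0000)
J_ω[:, 0] = z_0
entry J[1][0] = 2.0000

2.000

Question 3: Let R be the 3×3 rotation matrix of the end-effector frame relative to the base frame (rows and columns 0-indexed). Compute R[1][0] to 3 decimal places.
End-effector x-axis (col 0 of R) = (0.0000,0.7071,-0.7071)
R[1][0] = 0.7071

0.707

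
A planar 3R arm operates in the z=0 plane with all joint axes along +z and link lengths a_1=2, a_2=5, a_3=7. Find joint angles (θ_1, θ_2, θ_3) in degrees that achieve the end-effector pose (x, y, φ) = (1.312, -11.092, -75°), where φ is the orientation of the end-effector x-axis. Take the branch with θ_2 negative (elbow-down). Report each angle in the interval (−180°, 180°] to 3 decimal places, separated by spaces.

-0.007 -119.990 44.996

wrist centre = target − a_3·(cos φ, sin φ) = (-0.4997, -4.3305)
cos θ_2 = (19.0031−2²−5²)/(2·2·5) = -0.4998; θ_2 = -119.9896° (elbow-down)
β = atan2(-4.3305,-0.4997) = -96.5827°; ψ = atan2(-4.3306,-0.4992) = -96.5759°
θ_1 = β − ψ = -0.0068°
θ_3 = φ − θ_1 − θ_2 = 44.9965° (wrapped to (-180°,180°])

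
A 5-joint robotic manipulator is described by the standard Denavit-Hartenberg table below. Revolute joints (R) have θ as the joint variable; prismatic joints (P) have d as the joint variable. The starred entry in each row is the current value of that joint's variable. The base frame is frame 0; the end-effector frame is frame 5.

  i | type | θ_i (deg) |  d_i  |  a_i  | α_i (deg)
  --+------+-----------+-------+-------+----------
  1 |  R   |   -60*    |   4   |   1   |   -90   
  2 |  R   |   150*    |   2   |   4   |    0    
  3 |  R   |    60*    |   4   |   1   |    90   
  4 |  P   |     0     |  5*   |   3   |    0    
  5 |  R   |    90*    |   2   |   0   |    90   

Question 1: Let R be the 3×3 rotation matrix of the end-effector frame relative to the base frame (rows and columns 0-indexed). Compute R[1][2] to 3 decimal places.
End-effector z-axis (col 2 of R) = (-0.4330,0.7500,0.5000)
R[1][2] = 0.7500

0.750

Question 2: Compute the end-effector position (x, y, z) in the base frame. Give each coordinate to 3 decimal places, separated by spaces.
after link 1: o_1 = (0.5000, -0.8660, 4.0000)
after link 2: o_2 = (0.5000, 3.1340, 2.0000)
after link 3: o_3 = (3.5311, 5.8840, 2.5000)
after link 4: o_4 = (0.9821, 10.2990, -0.3301)
after link 5: o_5 = (0.4821, 11.1651, -2.0622)

0.482 11.165 -2.062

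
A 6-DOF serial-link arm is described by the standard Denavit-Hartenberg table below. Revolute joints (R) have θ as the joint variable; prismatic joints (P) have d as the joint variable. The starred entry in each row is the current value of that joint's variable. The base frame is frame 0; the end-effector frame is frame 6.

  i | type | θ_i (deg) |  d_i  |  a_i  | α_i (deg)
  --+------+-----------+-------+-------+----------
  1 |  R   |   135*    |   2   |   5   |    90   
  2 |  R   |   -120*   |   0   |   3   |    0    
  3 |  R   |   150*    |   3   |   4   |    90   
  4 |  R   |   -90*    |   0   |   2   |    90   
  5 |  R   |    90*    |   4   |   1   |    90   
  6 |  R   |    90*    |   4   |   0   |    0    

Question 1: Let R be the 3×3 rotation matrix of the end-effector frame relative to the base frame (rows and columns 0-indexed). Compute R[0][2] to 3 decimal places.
End-effector z-axis (col 2 of R) = (-0.7071,-0.7071,-0.0000)
R[0][2] = -0.7071

-0.707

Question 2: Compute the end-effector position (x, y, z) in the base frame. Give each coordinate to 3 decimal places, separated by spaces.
-4.950 0.707 -1.464

after link 1: o_1 = (-3.5355, 3.5355, 2.0000)
after link 2: o_2 = (-2.4749, 2.4749, -0.5981)
after link 3: o_3 = (-2.8030, 7.0457, 1.4019)
after link 4: o_4 = (-4.2173, 5.6315, 1.4019)
after link 5: o_5 = (-2.1213, 3.5355, -1.4641)
after link 6: o_6 = (-4.9497, 0.7071, -1.4641)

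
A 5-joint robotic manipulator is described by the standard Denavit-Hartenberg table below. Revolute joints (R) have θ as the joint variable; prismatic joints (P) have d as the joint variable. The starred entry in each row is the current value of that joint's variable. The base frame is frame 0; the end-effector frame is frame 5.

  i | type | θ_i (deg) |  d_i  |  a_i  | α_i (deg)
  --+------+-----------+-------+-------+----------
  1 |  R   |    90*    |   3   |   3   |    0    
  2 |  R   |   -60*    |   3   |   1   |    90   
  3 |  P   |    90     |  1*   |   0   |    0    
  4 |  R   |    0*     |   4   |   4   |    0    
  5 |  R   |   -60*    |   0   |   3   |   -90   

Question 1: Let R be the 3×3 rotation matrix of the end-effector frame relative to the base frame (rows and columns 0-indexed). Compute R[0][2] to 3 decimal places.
End-effector z-axis (col 2 of R) = (-0.4330,-0.2500,0.8660)
R[0][2] = -0.4330

-0.433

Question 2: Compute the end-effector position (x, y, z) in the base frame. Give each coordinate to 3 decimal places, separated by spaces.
5.616 0.469 11.500

after link 1: o_1 = (0.0000, 3.0000, 3.0000)
after link 2: o_2 = (0.8660, 3.5000, 6.0000)
after link 3: o_3 = (1.3660, 2.6340, 6.0000)
after link 4: o_4 = (3.3660, -0.8301, 10.0000)
after link 5: o_5 = (5.6160, 0.4689, 11.5000)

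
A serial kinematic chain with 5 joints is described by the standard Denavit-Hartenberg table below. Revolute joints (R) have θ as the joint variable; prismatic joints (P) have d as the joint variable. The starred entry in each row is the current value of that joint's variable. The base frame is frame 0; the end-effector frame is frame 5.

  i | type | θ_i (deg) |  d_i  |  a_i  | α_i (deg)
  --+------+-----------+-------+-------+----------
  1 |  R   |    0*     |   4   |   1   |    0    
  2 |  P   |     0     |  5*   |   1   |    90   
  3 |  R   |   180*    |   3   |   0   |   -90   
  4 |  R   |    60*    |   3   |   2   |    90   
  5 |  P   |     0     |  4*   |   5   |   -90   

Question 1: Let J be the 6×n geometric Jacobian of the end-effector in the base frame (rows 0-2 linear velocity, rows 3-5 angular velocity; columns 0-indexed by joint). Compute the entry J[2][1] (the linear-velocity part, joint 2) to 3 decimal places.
1.000

prismatic axis z_1 = (0.0000,0.0000,1.0000)
J_v[:, 1] = z_1; J_ω[:, 1] = (0,0,0)
entry J[2][1] = 1.0000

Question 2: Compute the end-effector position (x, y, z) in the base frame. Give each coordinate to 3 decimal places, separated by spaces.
-4.964 1.062 6.000

after link 1: o_1 = (1.0000, 0.0000, 4.0000)
after link 2: o_2 = (2.0000, 0.0000, 9.0000)
after link 3: o_3 = (2.0000, -3.0000, 9.0000)
after link 4: o_4 = (1.0000, -1.2679, 6.0000)
after link 5: o_5 = (-4.9641, 1.0622, 6.0000)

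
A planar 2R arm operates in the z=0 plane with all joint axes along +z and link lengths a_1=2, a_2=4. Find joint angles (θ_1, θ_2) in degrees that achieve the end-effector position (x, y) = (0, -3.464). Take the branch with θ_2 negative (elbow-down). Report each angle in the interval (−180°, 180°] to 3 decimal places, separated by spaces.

0.003 -120.003

cos θ_2 = (11.9993−2²−4²)/(2·2·4) = -0.5000; θ_2 = -120.0029° (elbow-down)
β = atan2(-3.4640,0.0000) = -90.0000°; ψ = atan2(-3.4640,-0.0002) = -90.0029°
θ_1 = β − ψ = 0.0029°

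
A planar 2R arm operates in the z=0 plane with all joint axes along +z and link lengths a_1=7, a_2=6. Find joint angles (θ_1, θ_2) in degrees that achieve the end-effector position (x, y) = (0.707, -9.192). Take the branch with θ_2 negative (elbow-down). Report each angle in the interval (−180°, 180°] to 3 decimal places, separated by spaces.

cos θ_2 = (84.9927−7²−6²)/(2·7·6) = -0.0001; θ_2 = -90.0050° (elbow-down)
β = atan2(-9.1920,0.7070) = -85.6018°; ψ = atan2(-6.0000,6.9995) = -40.6034°
θ_1 = β − ψ = -44.9984°

-44.998 -90.005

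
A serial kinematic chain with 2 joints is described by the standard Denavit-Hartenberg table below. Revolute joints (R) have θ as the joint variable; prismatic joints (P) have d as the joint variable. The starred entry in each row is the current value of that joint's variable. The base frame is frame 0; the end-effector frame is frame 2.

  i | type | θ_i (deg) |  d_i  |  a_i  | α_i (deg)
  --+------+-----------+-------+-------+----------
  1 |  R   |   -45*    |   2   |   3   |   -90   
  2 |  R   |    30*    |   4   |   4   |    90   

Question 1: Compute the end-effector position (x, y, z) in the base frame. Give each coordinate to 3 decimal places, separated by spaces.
after link 1: o_1 = (2.1213, -2.1213, 2.0000)
after link 2: o_2 = (7.3992, -1.7424, 0.0000)

7.399 -1.742 0.000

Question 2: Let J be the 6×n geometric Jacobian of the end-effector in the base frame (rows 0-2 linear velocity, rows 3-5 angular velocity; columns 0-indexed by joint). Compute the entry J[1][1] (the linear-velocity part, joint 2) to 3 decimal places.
1.414

axis z_1 = (0.7071,0.7071,0.0000); lever o_n−o_1 = (5.2779,0.3789,-2.0000)
cross product → J_v[:, 1] = (-1.4142,1.4142,-3.4641)
J_ω[:, 1] = z_1
entry J[1][1] = 1.4142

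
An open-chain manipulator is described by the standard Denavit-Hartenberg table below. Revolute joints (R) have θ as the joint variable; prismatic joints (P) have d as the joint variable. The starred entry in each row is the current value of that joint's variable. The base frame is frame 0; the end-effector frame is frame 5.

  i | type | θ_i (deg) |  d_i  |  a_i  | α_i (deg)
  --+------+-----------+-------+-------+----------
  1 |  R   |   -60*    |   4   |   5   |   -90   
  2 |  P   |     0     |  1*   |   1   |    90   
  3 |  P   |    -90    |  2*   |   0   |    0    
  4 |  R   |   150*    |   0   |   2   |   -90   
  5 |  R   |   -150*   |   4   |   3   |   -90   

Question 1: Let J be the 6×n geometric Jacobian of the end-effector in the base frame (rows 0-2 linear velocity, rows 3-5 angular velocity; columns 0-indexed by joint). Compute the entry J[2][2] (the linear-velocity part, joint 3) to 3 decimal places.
prismatic axis z_2 = (0.0000,0.0000,1.0000)
J_v[:, 2] = z_2; J_ω[:, 2] = (0,0,0)
entry J[2][2] = 1.0000

1.000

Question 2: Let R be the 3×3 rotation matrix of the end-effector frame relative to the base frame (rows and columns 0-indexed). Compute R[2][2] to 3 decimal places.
End-effector z-axis (col 2 of R) = (0.5000,0.0000,0.8660)
R[2][2] = 0.8660

0.866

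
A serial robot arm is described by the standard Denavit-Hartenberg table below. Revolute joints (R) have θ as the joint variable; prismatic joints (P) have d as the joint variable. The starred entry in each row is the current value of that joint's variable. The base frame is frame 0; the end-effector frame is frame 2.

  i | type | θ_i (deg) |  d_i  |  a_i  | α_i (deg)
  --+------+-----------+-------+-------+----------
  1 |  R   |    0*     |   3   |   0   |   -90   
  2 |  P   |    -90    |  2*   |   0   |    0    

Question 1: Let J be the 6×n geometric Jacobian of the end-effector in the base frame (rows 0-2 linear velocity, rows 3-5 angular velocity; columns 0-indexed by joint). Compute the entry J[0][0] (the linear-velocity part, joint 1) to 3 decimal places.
-2.000

axis z_0 = ẑ; lever o_n−o_0 = (0.0000,2.0000,3.0000)
cross product → J_v[:, 0] = (-2.0000,0.0000,0.0000)
J_ω[:, 0] = z_0
entry J[0][0] = -2.0000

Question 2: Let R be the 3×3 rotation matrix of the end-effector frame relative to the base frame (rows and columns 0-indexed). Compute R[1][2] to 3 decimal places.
End-effector z-axis (col 2 of R) = (0.0000,1.0000,0.0000)
R[1][2] = 1.0000

1.000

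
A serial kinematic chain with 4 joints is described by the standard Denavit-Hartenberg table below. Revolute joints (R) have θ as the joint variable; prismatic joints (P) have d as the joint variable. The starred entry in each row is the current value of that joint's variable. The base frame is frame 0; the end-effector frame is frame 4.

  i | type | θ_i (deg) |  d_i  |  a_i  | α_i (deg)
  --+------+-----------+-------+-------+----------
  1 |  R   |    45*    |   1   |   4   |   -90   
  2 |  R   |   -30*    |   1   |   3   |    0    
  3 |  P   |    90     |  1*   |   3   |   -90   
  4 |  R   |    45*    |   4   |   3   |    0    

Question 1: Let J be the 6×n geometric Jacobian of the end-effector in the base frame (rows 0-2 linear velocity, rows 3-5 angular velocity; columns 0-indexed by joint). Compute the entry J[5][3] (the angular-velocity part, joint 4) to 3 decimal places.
axis z_3 = (-0.6124,-0.6124,-0.5000); lever o_n−o_3 = (-0.1995,-3.1995,-3.8371)
cross product → J_v[:, 3] = (0.7500,-2.2500,1.8371)
J_ω[:, 3] = z_3
entry J[5][3] = -0.5000

-0.500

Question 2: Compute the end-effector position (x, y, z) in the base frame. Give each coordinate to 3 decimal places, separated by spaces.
after link 1: o_1 = (2.8284, 2.8284, 1.0000)
after link 2: o_2 = (3.9584, 5.3727, 2.5000)
after link 3: o_3 = (4.3120, 7.1404, -0.0981)
after link 4: o_4 = (4.1125, 3.9409, -3.9352)

4.113 3.941 -3.935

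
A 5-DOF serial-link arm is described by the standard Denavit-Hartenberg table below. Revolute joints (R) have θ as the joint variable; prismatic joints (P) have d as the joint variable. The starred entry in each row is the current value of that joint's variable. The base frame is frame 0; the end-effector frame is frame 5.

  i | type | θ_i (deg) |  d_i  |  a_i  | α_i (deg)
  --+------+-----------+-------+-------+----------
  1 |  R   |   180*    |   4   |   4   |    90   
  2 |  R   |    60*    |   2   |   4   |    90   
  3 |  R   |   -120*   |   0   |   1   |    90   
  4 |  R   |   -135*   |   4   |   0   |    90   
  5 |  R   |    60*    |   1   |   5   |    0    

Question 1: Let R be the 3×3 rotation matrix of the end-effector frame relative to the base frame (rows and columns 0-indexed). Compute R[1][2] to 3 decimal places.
End-effector z-axis (col 2 of R) = (-0.7891,0.6124,-0.0474)
R[1][2] = 0.6124

0.612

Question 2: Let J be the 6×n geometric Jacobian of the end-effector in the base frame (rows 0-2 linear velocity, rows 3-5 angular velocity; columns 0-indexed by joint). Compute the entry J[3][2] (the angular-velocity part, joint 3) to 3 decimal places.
-0.866

axis z_2 = (-0.8660,0.0000,-0.5000); lever o_n−o_2 = (4.1569,5.4423,-5.0786)
cross product → J_v[:, 2] = (2.7212,-6.4767,-4.7132)
J_ω[:, 2] = z_2
entry J[3][2] = -0.8660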